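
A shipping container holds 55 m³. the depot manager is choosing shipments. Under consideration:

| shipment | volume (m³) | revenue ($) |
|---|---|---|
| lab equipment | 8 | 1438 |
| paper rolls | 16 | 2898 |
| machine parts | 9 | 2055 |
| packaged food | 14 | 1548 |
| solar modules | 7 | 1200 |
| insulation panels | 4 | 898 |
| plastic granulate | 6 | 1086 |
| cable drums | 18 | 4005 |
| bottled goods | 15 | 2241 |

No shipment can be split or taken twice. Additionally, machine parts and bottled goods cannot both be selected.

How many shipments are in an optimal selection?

Best achievable revenue is 11294.
For example lab equipment + paper rolls + machine parts + insulation panels + cable drums achieves it, using 55 m³.
Any selection reaching 11294 contains exactly 5 shipments.

5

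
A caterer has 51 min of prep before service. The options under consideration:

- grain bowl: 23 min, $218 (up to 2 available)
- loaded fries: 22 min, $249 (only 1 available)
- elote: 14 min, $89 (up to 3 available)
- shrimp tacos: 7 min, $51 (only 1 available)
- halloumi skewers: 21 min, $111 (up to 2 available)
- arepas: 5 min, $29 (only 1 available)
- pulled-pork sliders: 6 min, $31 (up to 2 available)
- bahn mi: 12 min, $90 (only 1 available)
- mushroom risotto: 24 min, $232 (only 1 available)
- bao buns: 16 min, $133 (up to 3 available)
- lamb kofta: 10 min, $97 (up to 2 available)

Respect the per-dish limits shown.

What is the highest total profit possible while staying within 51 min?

510

Filling by ratio: loaded fries + shrimp tacos + 2×lamb kofta for 494, with 2 min left unused.
Dropping shrimp tacos and 2×lamb kofta frees 27 min; slotting in arepas + mushroom risotto (29 min) lifts the total to 510 at 51 min.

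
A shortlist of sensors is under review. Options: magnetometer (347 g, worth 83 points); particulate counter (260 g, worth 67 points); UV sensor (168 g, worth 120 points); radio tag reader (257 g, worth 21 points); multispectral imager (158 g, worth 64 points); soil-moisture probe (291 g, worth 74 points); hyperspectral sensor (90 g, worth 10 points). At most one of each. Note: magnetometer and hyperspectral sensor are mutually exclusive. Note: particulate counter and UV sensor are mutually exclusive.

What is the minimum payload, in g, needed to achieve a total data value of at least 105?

Need the lightest bundle worth ≥ 105.
UV sensor reaches 120 using 168 g.
Below 168 g the best achievable stays under 105.

168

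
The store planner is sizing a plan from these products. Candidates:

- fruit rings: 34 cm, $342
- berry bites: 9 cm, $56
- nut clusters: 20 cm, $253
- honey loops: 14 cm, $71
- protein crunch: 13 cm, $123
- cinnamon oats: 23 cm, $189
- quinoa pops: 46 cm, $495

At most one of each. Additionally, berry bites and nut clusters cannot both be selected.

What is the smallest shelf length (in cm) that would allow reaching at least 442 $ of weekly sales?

43

Minimise cm subject to total weekly sales ≥ 442.
nut clusters + cinnamon oats: 442 weekly sales at 43 cm.
Below 43 cm the best achievable stays under 442.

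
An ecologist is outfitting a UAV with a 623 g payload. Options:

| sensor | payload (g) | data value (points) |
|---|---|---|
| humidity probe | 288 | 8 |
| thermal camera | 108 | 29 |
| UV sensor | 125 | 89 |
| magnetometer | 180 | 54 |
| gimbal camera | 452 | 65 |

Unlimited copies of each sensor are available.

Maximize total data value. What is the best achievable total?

385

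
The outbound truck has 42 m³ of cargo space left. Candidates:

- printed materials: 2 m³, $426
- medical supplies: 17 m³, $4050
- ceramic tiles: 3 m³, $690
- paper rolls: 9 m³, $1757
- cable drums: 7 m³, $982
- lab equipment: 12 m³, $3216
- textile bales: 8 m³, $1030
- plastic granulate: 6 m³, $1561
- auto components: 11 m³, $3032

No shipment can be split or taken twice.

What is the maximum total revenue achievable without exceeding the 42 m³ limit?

10724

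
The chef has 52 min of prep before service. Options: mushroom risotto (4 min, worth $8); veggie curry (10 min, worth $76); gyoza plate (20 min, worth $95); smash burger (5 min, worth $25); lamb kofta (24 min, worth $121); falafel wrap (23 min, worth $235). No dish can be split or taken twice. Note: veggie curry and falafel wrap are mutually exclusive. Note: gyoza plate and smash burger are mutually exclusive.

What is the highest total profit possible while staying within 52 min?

Smash burger + lamb kofta + falafel wrap uses 52 of the 52 min and totals 381.
The closest alternative, mushroom risotto + lamb kofta + falafel wrap, reaches only 364.

381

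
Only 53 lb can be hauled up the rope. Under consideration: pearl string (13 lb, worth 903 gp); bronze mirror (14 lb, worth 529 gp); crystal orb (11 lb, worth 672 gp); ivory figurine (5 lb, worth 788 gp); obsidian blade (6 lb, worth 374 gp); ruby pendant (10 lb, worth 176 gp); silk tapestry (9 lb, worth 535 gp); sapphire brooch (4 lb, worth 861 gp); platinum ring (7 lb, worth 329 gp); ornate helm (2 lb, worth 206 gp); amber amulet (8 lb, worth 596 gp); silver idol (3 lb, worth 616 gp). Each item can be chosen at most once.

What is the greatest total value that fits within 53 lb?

Pearl string + crystal orb + ivory figurine + obsidian blade + sapphire brooch + ornate helm + amber amulet + silver idol uses 52 of the 53 lb and totals 5016.

5016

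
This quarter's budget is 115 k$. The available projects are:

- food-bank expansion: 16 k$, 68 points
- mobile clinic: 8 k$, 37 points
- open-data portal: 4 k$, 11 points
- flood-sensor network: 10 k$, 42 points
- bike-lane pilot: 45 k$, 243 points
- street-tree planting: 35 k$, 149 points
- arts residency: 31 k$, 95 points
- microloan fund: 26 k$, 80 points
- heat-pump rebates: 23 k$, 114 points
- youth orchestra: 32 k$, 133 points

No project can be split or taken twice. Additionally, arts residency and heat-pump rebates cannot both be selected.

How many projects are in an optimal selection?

5

Best achievable projected impact is 554.
mobile clinic + open-data portal + bike-lane pilot + street-tree planting + heat-pump rebates hits 554 at 115 k$.
All optima have 5 projects.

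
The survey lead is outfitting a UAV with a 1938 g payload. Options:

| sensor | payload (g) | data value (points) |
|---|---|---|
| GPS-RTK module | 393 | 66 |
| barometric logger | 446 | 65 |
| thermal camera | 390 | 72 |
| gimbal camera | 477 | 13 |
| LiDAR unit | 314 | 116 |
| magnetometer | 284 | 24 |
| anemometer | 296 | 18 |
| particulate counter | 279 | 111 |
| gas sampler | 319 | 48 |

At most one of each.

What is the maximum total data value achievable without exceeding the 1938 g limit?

Filling by ratio: GPS-RTK module + thermal camera + LiDAR unit + particulate counter + gas sampler for 413, with 243 g left unused.
Replace gas sampler with barometric logger: the trade gains 17 net, giving 430 at 1822 g.
Runner-up GPS-RTK module + thermal camera + LiDAR unit + particulate counter + gas sampler tops out at 413.

430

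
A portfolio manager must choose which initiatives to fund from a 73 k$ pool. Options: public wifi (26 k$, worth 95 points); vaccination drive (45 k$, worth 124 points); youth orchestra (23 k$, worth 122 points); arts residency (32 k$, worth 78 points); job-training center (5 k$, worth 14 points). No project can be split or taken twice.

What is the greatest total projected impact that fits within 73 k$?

Taking the top-ratio projects first gives public wifi + youth orchestra + job-training center for 231 (54 k$).
The 26 k$ tied up in public wifi is better spent on vaccination drive — total rises to 260 (73 k$).
That's the maximum — no swap from here does better than 260.

260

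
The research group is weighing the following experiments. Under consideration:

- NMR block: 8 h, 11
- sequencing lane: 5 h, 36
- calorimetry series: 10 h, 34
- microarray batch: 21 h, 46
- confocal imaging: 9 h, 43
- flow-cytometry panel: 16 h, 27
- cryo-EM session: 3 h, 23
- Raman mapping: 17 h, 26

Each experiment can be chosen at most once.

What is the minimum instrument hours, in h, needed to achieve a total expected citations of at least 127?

27

Minimise h subject to total expected citations ≥ 127.
sequencing lane + calorimetry series + confocal imaging + cryo-EM session reaches 136 using 27 h.
Below 27 h the best achievable stays under 127.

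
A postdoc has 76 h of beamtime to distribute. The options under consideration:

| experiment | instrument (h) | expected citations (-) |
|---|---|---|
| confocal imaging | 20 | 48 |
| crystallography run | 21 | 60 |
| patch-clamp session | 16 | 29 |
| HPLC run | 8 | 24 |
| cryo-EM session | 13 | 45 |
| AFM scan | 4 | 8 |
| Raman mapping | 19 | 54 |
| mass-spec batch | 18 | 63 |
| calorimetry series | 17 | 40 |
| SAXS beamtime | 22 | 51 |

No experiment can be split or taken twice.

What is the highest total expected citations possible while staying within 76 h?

230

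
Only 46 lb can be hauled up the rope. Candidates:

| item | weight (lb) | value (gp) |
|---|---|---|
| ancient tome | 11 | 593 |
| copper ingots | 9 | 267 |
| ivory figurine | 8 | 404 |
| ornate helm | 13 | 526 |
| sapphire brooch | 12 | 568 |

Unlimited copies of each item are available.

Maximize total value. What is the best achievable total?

2398

Filling by ratio: 4×ancient tome for 2372, with 2 lb left unused.
Replace 2×ancient tome with 3×ivory figurine: the trade gains 26 net, giving 2398 at 46 lb.
Nothing else within 46 lb beats 2398.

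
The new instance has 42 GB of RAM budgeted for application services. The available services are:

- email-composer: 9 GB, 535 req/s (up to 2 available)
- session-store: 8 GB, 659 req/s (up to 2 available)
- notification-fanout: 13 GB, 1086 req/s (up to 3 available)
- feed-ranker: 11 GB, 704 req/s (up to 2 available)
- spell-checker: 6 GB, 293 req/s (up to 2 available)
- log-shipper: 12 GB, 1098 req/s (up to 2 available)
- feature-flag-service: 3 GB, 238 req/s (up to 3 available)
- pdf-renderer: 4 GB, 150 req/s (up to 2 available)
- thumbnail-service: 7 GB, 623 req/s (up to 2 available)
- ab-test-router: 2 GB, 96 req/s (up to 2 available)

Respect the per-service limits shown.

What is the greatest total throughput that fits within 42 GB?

Filling by ratio: 2×log-shipper + feature-flag-service + 2×thumbnail-service for 3680, with 1 GB left unused.
The 7 GB tied up in thumbnail-service is better spent on session-store — total rises to 3716 (42 GB).
Nothing else within 42 GB beats 3716.

3716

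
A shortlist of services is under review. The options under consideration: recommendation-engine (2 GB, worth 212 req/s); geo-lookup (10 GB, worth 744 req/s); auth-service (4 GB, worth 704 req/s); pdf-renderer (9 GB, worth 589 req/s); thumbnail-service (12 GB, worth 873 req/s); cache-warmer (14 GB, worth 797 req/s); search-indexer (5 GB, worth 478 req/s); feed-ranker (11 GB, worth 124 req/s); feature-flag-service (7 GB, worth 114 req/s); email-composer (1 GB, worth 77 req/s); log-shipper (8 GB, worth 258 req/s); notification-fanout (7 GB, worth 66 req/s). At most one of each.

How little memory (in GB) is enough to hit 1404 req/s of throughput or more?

12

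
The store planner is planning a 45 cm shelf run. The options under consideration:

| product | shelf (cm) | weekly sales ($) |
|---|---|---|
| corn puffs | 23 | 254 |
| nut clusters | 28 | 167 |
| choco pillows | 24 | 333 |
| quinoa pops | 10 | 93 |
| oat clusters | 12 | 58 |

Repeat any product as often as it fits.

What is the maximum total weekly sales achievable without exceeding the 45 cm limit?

519

The ratio ordering already packs tightly: choco pillows + 2×quinoa pops, 44 cm, 519.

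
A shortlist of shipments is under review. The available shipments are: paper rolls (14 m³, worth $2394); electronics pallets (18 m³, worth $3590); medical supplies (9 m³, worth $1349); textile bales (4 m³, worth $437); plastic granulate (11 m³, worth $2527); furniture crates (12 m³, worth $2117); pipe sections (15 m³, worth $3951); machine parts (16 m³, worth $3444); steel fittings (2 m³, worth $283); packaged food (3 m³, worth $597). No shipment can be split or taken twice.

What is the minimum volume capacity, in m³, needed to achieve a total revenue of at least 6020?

Need the lightest bundle worth ≥ 6020.
plastic granulate + pipe sections reaches 6478 using 26 m³.
Below 26 m³ the best achievable stays under 6020.

26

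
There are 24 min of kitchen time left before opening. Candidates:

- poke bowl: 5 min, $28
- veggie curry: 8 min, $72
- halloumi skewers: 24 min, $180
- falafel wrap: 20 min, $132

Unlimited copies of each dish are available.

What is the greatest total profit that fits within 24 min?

Ranking by ratio (profit/min): veggie curry 9.00, halloumi skewers 7.50, falafel wrap 6.60, poke bowl 5.60.
3×veggie curry uses 24 of the 24 min and totals 216.

216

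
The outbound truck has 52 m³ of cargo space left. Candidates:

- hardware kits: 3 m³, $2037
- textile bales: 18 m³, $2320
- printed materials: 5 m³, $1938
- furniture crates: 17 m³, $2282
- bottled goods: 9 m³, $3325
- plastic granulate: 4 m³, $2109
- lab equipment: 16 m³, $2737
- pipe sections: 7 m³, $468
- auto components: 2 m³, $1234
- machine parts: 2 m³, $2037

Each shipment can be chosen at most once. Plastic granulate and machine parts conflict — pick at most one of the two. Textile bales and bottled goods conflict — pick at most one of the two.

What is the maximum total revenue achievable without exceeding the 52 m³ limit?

14356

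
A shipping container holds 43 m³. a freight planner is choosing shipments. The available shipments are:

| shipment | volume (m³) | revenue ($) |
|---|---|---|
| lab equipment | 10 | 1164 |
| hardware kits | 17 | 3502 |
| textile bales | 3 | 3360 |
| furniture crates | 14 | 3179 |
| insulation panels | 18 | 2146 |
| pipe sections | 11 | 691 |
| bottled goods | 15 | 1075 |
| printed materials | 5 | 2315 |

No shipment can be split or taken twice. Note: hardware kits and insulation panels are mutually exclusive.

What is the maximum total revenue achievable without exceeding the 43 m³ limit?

12356

Hardware kits + textile bales + furniture crates + printed materials uses 39 of the 43 m³ and totals 12356.
No other feasible combination exceeds 12356.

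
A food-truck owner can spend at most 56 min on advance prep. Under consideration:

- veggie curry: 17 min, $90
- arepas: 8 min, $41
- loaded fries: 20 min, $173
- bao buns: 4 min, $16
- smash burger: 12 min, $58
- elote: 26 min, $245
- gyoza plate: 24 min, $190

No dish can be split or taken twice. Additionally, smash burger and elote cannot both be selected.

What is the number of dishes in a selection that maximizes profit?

3

Optimal total is 459.
arepas + loaded fries + elote hits 459 at 54 min.
All optima have 3 dishes.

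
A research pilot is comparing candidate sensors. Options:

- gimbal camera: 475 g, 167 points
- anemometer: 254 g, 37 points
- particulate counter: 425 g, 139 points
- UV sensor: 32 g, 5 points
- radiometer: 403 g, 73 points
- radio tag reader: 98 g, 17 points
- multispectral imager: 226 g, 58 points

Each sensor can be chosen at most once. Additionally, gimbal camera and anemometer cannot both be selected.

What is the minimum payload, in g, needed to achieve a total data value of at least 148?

475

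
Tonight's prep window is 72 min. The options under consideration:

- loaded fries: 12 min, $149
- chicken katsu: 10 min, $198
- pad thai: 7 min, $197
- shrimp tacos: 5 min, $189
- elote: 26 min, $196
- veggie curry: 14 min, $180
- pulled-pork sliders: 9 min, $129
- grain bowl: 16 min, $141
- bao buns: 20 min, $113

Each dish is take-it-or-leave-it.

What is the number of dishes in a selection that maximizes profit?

6

Optimal total is 1089.
For example chicken katsu + pad thai + shrimp tacos + elote + veggie curry + pulled-pork sliders achieves it, using 71 min.
Any selection reaching 1089 contains exactly 6 dishes.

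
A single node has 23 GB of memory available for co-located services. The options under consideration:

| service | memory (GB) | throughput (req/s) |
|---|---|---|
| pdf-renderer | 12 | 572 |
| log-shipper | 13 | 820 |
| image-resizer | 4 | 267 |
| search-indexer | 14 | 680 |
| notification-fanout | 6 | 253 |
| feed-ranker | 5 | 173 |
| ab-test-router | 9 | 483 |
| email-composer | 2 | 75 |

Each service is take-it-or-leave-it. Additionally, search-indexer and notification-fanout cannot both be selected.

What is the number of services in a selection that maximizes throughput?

The maximum throughput within 23 GB is 1340.
For example log-shipper + image-resizer + notification-fanout achieves it, using 23 GB.
All optima have 3 services.

3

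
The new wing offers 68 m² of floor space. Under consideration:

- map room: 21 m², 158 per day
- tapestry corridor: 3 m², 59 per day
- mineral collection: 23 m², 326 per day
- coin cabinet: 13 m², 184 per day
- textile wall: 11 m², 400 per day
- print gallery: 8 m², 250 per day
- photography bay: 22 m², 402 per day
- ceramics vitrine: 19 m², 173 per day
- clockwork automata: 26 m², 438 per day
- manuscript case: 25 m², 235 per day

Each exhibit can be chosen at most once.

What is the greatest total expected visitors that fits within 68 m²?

1490

Taking the top-ratio exhibits first gives tapestry corridor + mineral collection + textile wall + print gallery + photography bay for 1437 (67 m²).
Replace tapestry corridor and mineral collection with clockwork automata: the trade gains 53 net, giving 1490 at 67 m².
Next best is tapestry corridor + mineral collection + textile wall + print gallery + photography bay at 1437 (67 m²) — short by 53.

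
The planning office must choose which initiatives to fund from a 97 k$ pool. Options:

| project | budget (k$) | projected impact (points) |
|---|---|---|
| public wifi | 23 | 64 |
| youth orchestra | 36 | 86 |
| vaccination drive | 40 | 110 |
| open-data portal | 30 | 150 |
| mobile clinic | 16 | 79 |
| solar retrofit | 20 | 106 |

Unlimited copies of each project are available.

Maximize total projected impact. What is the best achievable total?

503

Ranking by ratio (projected impact/k$): solar retrofit 5.30, open-data portal 5.00, mobile clinic 4.94, public wifi 2.78.
Taking mobile clinic + 4×solar retrofit: 96 k$ used, 503 in projected impact.
No other feasible combination exceeds 503.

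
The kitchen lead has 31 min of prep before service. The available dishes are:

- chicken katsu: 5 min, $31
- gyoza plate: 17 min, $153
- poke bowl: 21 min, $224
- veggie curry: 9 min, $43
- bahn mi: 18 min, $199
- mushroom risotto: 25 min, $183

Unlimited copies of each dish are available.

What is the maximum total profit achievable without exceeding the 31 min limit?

By profit per min: bahn mi 11.06, poke bowl 10.67, gyoza plate 9.00 lead.
A density-first pass picks 2×chicken katsu + bahn mi — 261 at 28 min.
The 18 min tied up in bahn mi is better spent on poke bowl — total rises to 286 (31 min).

286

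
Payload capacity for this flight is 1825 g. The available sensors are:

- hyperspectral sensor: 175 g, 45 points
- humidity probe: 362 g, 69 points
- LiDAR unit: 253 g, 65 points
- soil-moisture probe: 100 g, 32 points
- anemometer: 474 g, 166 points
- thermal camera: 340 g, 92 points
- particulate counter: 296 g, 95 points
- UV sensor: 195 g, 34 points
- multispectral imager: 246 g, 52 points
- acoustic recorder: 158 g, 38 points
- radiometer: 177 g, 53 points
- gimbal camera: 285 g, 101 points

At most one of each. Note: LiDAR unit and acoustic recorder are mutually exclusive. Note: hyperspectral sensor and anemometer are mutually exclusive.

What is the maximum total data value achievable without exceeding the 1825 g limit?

A density-first pass picks soil-moisture probe + anemometer + thermal camera + particulate counter + radiometer + gimbal camera — 539 at 1672 g.
The 100 g tied up in soil-moisture probe is better spent on LiDAR unit — total rises to 572 (1825 g).

572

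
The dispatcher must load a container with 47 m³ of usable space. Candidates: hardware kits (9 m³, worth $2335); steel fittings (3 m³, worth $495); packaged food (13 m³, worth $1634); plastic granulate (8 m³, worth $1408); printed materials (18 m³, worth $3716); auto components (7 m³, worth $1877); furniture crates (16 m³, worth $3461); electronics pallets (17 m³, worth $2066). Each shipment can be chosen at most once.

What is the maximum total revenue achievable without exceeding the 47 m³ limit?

10007

Taking the top-ratio shipments first gives hardware kits + steel fittings + plastic granulate + auto components + furniture crates for 9576 (43 m³).
Dropping plastic granulate and auto components frees 15 m³; slotting in printed materials (18 m³) lifts the total to 10007 at 46 m³.
No other feasible combination exceeds 10007.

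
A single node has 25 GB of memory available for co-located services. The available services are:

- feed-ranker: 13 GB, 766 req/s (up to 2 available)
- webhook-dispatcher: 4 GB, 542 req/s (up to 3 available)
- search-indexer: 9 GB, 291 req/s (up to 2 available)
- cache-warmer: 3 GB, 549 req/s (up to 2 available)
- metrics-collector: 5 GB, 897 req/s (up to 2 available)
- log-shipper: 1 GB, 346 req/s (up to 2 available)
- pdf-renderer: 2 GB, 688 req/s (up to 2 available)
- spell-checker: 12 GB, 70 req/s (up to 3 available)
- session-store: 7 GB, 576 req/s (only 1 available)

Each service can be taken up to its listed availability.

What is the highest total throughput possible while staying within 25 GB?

Taking the top-ratio services first gives 2×cache-warmer + 2×metrics-collector + 2×log-shipper + 2×pdf-renderer for 4960 (22 GB).
Dropping log-shipper frees 1 GB; slotting in webhook-dispatcher (4 GB) lifts the total to 5156 at 25 GB.
Nothing else within 25 GB beats 5156.

5156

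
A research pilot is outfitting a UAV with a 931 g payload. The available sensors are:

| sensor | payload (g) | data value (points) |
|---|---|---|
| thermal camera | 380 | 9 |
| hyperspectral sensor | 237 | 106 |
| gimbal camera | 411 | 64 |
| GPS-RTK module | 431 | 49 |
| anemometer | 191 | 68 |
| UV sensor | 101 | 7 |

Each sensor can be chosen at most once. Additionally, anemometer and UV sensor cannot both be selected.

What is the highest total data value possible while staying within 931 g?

238

The ratio ordering already packs tightly: hyperspectral sensor + gimbal camera + anemometer, 839 g, 238.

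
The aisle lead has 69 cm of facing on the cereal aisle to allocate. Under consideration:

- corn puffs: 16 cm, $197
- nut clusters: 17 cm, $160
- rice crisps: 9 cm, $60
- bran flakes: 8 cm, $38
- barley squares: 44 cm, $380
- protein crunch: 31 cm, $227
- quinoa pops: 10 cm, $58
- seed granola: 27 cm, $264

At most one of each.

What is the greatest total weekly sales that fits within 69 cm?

681

Best packing: corn puffs + nut clusters + rice crisps + seed granola — 69 cm, 681 total.
Nothing else within 69 cm beats 681.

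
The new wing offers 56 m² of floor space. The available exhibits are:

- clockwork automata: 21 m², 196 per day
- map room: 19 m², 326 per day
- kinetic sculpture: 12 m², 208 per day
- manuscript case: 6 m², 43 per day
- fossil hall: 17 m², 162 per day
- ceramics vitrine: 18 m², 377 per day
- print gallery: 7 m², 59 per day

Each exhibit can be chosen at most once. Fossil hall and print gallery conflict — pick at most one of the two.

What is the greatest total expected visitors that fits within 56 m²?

970

Map room + kinetic sculpture + ceramics vitrine + print gallery uses 56 of the 56 m² and totals 970.
No other feasible combination exceeds 970.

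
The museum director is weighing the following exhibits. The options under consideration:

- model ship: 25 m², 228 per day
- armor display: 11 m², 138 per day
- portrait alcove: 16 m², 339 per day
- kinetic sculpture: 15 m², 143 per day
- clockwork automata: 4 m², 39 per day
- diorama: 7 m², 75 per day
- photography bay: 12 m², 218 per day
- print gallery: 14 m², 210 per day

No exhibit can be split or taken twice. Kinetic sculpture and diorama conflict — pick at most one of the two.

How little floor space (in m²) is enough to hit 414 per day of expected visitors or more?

Minimise m² subject to total expected visitors ≥ 414.
portrait alcove + diorama reaches 414 using 23 m².
Below 23 m² the best achievable stays under 414.

23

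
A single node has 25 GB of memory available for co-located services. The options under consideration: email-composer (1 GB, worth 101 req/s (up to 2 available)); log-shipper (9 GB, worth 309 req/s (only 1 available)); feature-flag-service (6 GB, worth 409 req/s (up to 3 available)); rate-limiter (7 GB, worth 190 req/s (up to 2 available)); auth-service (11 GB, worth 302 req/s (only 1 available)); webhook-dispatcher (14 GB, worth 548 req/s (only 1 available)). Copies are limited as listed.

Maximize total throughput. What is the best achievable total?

Taking 2×email-composer + 3×feature-flag-service: 20 GB used, 1429 in throughput.
Every other selection either busts 25 GB or exceeds an availability limit or fails to beat 1429.

1429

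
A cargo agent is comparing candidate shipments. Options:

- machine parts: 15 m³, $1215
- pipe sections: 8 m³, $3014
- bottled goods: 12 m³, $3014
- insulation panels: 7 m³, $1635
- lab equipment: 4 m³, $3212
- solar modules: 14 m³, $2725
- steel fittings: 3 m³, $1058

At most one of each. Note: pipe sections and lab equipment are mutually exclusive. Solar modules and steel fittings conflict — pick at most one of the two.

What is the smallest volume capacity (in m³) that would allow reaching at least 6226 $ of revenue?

16

Need the lightest bundle worth ≥ 6226.
bottled goods + lab equipment: 6226 revenue at 16 m³.
Below 16 m³ the best achievable stays under 6226.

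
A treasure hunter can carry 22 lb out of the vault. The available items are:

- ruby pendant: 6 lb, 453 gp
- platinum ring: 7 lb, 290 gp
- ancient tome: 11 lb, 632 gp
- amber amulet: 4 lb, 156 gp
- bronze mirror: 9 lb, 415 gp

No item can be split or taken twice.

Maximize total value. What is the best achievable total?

1241

Best packing: ruby pendant + ancient tome + amber amulet — 21 lb, 1241 total.
Runner-up ruby pendant + platinum ring + bronze mirror tops out at 1158.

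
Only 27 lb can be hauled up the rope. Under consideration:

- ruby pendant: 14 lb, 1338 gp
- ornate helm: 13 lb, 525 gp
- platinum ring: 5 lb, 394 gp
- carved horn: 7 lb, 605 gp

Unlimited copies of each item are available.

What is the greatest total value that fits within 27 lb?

Ranking by ratio (value/lb): ruby pendant 95.57, carved horn 86.43, platinum ring 78.80, ornate helm 40.38.
Ruby pendant + platinum ring + carved horn uses 26 of the 27 lb and totals 2337.
That's the maximum — no swap from here does better than 2337.

2337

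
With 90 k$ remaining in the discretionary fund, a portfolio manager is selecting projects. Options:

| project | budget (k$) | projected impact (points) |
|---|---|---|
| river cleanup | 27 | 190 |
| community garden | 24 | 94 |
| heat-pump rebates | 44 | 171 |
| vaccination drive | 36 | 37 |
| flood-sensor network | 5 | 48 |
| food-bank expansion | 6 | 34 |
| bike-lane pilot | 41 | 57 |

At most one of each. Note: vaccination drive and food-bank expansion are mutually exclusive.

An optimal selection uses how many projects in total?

4

Best achievable projected impact is 443.
One optimal bundle: river cleanup + heat-pump rebates + flood-sensor network + food-bank expansion (82 k$).
Every optimal selection uses 4 projects.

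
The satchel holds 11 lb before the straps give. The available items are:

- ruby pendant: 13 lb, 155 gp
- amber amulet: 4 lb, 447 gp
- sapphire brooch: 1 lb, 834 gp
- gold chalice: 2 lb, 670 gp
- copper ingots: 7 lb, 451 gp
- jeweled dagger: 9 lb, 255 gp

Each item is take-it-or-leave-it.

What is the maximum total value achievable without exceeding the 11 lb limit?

A density-first pass picks amber amulet + sapphire brooch + gold chalice — 1951 at 7 lb.
Replace amber amulet with copper ingots: the trade gains 4 net, giving 1955 at 10 lb.
An exhaustive check of the 64 subsets confirms 1955.

1955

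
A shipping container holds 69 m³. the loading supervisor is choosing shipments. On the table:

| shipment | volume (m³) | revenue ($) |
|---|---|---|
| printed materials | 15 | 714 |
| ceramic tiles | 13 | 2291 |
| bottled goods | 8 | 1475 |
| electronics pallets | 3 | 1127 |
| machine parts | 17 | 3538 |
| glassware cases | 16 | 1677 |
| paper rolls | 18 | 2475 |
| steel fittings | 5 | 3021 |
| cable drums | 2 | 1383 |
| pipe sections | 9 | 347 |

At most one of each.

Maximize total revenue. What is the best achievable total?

15310

Ranking by ratio (revenue/m³): cable drums 691.50, steel fittings 604.20, electronics pallets 375.67, machine parts 208.12.
Best packing: ceramic tiles + bottled goods + electronics pallets + machine parts + paper rolls + steel fittings + cable drums — 66 m³, 15310 total.
That's the maximum — no swap from here does better than 15310.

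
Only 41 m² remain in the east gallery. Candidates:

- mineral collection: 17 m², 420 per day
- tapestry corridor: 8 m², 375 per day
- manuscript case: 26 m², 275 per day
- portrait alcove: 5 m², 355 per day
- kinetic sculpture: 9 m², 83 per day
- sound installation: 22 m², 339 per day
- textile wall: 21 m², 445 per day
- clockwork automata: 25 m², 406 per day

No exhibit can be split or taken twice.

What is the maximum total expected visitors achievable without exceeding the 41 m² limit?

1233

Ranking by ratio (expected visitors/m²): portrait alcove 71.00, tapestry corridor 46.88, mineral collection 24.71, textile wall 21.19.
Taking mineral collection + tapestry corridor + portrait alcove + kinetic sculpture: 39 m² used, 1233 in expected visitors.
Nothing else within 41 m² beats 1233.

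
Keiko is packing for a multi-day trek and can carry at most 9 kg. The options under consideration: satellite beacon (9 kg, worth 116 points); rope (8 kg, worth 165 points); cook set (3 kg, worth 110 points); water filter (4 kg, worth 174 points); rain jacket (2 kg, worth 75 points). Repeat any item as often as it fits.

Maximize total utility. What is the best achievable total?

359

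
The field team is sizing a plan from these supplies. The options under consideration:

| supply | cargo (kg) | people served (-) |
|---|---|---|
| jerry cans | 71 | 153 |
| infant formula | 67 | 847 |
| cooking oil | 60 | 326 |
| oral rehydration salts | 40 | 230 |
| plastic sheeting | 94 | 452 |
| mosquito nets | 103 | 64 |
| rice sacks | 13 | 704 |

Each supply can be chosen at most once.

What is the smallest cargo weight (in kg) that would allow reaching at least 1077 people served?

Minimise kg subject to total people served ≥ 1077.
infant formula + rice sacks: 1551 people served at 80 kg.
Below 80 kg the best achievable stays under 1077.

80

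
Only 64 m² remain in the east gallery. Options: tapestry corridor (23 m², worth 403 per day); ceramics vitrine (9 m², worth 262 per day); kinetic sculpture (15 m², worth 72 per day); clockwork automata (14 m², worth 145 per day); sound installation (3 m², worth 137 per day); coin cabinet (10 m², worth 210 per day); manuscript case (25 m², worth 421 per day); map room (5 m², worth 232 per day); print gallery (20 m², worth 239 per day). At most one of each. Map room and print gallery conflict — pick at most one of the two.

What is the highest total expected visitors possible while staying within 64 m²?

Best packing: tapestry corridor + ceramics vitrine + clockwork automata + sound installation + coin cabinet + map room — 64 m², 1389 total.
No other feasible combination exceeds 1389.

1389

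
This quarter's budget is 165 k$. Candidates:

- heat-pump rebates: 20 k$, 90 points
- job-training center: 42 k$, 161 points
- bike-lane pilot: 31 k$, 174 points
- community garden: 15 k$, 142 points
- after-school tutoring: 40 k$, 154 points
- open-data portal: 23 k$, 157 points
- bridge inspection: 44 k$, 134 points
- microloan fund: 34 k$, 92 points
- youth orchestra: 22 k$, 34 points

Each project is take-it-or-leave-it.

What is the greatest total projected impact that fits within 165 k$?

Filling by ratio: heat-pump rebates + bike-lane pilot + community garden + after-school tutoring + open-data portal + microloan fund for 809, with 2 k$ left unused.
Replace after-school tutoring with job-training center: the trade gains 7 net, giving 816 at 165 k$.

816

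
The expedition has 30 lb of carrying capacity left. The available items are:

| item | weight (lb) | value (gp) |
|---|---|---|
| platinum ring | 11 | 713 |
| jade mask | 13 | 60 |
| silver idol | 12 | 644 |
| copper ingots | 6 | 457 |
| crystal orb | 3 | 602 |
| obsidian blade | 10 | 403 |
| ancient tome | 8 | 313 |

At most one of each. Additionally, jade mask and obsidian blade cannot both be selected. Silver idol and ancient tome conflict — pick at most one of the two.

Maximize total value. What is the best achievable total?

Platinum ring + copper ingots + crystal orb + obsidian blade uses 30 of the 30 lb and totals 2175.
The closest alternative, platinum ring + copper ingots + crystal orb + ancient tome, reaches only 2085.

2175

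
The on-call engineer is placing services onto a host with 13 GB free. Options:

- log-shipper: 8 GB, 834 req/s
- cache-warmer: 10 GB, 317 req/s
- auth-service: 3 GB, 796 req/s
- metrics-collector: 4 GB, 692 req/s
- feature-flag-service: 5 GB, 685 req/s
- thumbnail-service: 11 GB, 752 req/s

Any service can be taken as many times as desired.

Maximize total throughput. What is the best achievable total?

3184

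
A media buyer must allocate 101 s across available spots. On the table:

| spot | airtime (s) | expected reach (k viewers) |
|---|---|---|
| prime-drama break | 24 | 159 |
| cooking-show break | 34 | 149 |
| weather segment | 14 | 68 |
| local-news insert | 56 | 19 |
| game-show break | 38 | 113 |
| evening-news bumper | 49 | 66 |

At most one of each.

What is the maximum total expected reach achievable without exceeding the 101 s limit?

The ratio heuristic lands on prime-drama break + cooking-show break + weather segment (376) but leaves 29 s idle.
Replace weather segment with game-show break: the trade gains 45 net, giving 421 at 96 s.

421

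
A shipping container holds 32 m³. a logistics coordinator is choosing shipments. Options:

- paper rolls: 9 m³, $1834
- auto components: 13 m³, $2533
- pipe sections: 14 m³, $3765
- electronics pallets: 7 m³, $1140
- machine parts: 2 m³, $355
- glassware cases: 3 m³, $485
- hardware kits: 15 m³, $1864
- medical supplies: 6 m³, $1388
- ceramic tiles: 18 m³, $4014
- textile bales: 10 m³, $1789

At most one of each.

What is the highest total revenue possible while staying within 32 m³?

Filling by ratio: paper rolls + pipe sections + machine parts + medical supplies for 7342, with 1 m³ left unused.
Replace paper rolls and machine parts and medical supplies with ceramic tiles: the trade gains 437 net, giving 7779 at 32 m³.

7779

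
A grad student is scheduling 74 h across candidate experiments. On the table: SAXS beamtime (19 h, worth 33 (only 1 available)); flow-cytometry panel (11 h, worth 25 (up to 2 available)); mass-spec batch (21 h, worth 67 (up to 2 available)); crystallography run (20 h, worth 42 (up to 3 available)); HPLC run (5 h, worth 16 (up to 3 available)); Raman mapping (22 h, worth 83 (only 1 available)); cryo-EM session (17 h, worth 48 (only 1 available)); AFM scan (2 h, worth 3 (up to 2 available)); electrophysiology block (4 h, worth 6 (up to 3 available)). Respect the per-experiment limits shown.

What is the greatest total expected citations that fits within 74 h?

249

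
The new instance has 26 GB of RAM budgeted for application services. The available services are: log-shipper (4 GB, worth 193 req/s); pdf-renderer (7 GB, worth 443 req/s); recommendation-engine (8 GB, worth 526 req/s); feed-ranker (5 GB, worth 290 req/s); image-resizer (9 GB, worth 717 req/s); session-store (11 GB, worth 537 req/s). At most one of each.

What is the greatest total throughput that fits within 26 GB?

1726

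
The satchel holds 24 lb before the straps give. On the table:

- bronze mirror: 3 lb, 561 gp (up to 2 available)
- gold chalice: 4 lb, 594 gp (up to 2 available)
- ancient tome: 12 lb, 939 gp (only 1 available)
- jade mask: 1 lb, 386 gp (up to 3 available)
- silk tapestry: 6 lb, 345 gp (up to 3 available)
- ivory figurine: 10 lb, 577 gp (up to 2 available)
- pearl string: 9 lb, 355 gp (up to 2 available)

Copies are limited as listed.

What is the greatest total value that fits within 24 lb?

Taking 2×bronze mirror + 2×gold chalice + 3×jade mask + silk tapestry: 23 lb used, 3813 in value.
Every other selection either busts 24 lb or exceeds an availability limit or fails to beat 3813.

3813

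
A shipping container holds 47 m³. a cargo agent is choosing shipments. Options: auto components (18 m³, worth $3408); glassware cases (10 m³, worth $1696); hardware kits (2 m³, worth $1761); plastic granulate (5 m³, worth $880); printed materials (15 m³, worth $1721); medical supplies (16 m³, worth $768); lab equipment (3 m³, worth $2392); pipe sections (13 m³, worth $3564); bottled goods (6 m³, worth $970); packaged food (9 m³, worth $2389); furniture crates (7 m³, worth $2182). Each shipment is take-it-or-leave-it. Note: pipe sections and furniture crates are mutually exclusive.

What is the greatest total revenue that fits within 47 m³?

Auto components + hardware kits + lab equipment + pipe sections + packaged food uses 45 of the 47 m³ and totals 13514.
An exhaustive check of the 2048 subsets confirms 13514.

13514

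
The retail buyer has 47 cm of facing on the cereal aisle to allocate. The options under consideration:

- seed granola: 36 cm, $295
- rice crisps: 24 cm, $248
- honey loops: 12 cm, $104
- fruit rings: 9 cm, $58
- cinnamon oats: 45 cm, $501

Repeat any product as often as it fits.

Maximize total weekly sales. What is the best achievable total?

The ratio ordering already packs tightly: cinnamon oats, 45 cm, 501.

501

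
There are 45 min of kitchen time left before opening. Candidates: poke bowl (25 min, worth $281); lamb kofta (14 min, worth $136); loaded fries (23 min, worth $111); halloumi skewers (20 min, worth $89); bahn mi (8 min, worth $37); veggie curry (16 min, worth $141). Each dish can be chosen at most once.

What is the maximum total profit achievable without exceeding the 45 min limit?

422

A density-first pass picks poke bowl + lamb kofta — 417 at 39 min.
The 14 min tied up in lamb kofta is better spent on veggie curry — total rises to 422 (41 min).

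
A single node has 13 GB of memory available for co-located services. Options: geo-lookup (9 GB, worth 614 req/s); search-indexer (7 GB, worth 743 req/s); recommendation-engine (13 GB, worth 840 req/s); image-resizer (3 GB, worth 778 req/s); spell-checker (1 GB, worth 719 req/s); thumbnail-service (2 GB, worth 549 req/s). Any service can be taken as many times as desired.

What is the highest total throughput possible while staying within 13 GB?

Best packing: 13×spell-checker — 13 GB, 9347 total.
No other feasible combination exceeds 9347.

9347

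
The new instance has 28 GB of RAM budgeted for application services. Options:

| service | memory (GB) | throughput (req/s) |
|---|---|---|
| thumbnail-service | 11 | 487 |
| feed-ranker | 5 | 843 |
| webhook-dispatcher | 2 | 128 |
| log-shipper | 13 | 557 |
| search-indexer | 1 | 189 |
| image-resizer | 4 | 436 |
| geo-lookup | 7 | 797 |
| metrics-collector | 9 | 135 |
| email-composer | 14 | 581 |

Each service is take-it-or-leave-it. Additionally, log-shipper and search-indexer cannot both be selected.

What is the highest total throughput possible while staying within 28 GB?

Taking the top-ratio services first gives feed-ranker + webhook-dispatcher + search-indexer + image-resizer + geo-lookup + metrics-collector for 2528 (28 GB).
Dropping webhook-dispatcher and metrics-collector frees 11 GB; slotting in thumbnail-service (11 GB) lifts the total to 2752 at 28 GB.
Runner-up thumbnail-service + feed-ranker + image-resizer + geo-lookup tops out at 2563.

2752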